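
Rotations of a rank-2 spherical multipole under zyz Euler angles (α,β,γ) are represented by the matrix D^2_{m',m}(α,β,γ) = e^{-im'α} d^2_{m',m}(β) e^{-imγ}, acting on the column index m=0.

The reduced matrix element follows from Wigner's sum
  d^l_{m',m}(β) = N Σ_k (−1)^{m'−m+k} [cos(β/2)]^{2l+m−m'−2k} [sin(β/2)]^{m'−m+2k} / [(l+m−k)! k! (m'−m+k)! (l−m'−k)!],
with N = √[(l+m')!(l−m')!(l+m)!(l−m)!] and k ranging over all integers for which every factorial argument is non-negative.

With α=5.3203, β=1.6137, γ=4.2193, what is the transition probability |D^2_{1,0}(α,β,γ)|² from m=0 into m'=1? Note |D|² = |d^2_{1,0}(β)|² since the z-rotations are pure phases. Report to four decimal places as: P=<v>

P=0.0028

Split into d^2_{1,0}(β=1.6137) × two z-phases.
Half-angle: c=0.691777, s=0.722112. N=√(6·1·2·2)=4.898979
Admissible k: 0..1 (factorial args all ≥0)
  k=0: (−1)^1·4.8990/(2)·0.6918^3·0.7221^1 = -0.585568
  k=1: (−1)^2·4.8990/(2)·0.6918^1·0.7221^3 = +0.638050
d^2_{1,0}(1.6137) = -0.585568 +0.638050 = +0.052482
|D^2_{1,0}|² = |d^2_{1,0}(β)|² = (+0.052482)² = 0.002754 (the z-rotation phases have unit modulus)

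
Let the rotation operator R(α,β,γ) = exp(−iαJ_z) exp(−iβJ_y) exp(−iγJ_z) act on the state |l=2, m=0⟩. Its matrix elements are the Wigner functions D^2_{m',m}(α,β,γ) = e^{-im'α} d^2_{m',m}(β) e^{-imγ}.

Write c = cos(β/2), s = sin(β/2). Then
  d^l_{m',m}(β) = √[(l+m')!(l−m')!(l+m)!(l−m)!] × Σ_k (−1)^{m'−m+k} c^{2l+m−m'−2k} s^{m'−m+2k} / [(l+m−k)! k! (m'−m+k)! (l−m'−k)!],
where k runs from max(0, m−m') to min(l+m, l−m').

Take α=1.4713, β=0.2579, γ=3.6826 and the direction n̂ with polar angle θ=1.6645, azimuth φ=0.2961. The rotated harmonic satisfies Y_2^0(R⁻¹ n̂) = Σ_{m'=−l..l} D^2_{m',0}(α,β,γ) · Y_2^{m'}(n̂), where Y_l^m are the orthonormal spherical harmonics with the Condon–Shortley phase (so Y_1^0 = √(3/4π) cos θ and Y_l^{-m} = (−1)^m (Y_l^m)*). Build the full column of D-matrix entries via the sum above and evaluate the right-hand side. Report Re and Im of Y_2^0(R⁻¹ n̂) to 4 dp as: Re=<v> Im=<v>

Need the full column D^2_{m',0} for m'=−2..2 at α=1.4713, β=0.2579, γ=3.6826.
cos(β/2)=0.991697, sin(β/2)=0.128593
d^2_{-2,0}: single k=2 term ⇒ +0.039835;  D = -0.039049+0.007875i
d^2_{-1,0}: k∈[1..2] ⇒ +0.307206 -0.005165 = +0.302041;  D = +0.030002+0.300547i
d^2_{0,0}: k∈[0..2] ⇒ +0.967201 -0.065051 +0.000273 = +0.902424;  D = +0.902424+0.000000i
d^2_{1,0}: k∈[0..1] ⇒ -0.307206 +0.005165 = -0.302041;  D = -0.030002+0.300547i
d^2_{2,0}: single k=0 term ⇒ +0.039835;  D = -0.039049-0.007875i
Y_2^{m'}(θ=1.6645,φ=0.2961) and Σ D·Y over m':
  (-0.0390+0.0079i)·(+0.3177-0.2137i)  (+0.0300+0.3005i)·(-0.0688+0.0210i)  (+0.9024+0.0000i)·(-0.3071+0.0000i)  (-0.0300+0.3005i)·(+0.0688+0.0210i)  (-0.0390-0.0079i)·(+0.3177+0.2137i)
Y_2^0(R⁻¹ n̂) = -0.315340+0.000000i

Re=-0.3153 Im=0.0000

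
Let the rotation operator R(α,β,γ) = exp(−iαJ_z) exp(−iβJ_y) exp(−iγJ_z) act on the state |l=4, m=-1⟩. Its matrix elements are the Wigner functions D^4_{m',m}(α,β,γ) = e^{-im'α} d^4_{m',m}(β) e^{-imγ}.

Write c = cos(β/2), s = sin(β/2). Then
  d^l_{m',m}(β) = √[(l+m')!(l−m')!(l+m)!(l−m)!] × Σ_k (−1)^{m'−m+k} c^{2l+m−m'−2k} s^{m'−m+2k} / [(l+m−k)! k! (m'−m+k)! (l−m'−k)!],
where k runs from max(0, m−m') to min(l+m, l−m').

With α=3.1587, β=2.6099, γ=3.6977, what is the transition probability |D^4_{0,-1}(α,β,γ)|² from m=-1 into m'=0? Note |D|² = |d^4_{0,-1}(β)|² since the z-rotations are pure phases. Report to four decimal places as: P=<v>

First d^4_{0,-1}(β=2.6099), then the phase factors e^{-i(0)α} and e^{-i(-1)γ}:
Half-angle: c=0.262726, s=0.964870. N=√(24·24·6·120)=643.987578
k: max(0,(-1)−(0))=0 … min(4+(-1),4−(0))=3
  k=0: (−1)^1·643.9876/(144)·0.2627^7·0.9649^1 = -0.000373
  k=1: (−1)^2·643.9876/(24)·0.2627^5·0.9649^3 = +0.030171
  k=2: (−1)^3·643.9876/(24)·0.2627^3·0.9649^5 = -0.406931
  k=3: (−1)^4·643.9876/(144)·0.2627^1·0.9649^7 = +0.914747
d^4_{0,-1}(2.6099) = -0.000373 +0.030171 -0.406931 +0.914747 = +0.537615
|D^4_{0,-1}|² = |d^4_{0,-1}(β)|² = (+0.537615)² = 0.289030 (the z-rotation phases have unit modulus)

P=0.2890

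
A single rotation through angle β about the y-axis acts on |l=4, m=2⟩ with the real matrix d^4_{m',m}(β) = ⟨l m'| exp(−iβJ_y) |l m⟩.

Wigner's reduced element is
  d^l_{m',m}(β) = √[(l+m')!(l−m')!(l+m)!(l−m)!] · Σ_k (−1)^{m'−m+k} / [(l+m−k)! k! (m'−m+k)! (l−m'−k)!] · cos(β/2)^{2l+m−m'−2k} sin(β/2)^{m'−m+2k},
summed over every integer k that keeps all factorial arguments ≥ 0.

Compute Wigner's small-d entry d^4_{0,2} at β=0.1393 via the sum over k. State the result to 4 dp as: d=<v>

d^4_{0,2}(β=0.1393) via Wigner's sum:
With c≡cos(β/2)=0.997575 and s≡sin(β/2)=0.069594, N=[24·24·720·2]^{1/2}=910.735966
Admissible k: 2..4 (factorial args all ≥0)
  k=2: (−1)^0·910.7360/(96)·0.9976^6·0.0696^2 = +0.045283
  k=3: (−1)^1·910.7360/(36)·0.9976^4·0.0696^4 = -0.000588
  k=4: (−1)^2·910.7360/(96)·0.9976^2·0.0696^6 = +0.000001
d^4_{0,2}(0.1393) = +0.045283 -0.000588 +0.000001 = +0.044696

d=0.0447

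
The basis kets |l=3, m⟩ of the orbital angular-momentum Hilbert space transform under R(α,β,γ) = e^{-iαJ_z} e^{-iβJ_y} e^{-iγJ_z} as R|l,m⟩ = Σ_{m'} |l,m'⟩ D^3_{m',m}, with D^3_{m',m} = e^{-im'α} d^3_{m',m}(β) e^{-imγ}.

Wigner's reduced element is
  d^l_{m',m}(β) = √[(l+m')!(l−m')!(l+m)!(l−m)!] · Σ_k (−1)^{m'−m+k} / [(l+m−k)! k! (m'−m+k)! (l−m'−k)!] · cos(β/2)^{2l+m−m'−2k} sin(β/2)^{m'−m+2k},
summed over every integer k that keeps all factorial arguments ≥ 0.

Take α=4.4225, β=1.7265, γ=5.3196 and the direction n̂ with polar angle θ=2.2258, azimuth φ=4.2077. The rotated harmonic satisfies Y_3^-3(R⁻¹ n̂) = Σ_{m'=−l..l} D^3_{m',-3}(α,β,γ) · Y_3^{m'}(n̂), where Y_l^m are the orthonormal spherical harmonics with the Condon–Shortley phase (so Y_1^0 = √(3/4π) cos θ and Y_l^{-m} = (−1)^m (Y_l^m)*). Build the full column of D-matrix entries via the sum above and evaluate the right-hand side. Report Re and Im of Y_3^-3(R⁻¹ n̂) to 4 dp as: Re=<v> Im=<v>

Need the full column D^3_{m',-3} for m'=−3..3 at α=4.4225, β=1.7265, γ=5.3196.
cos(β/2)=0.649971, sin(β/2)=0.759959
d^3_{-3,-3}: single k=0 term ⇒ +0.075399;  D = -0.043737-0.061417i
d^3_{-2,-3}: single k=0 term ⇒ -0.215941;  D = -0.204364+0.069758i
d^3_{-1,-3}: single k=0 term ⇒ +0.399210;  D = +0.015586+0.398906i
d^3_{0,-3}: single k=0 term ⇒ -0.538974;  D = +0.522106+0.133781i
d^3_{1,-3}: single k=0 term ⇒ +0.545751;  D = +0.280930-0.467891i
d^3_{2,-3}: single k=0 term ⇒ -0.403571;  D = -0.272177-0.297975i
d^3_{3,-3}: single k=0 term ⇒ +0.192638;  D = -0.173435+0.083841i
Y_3^{m'}(θ=2.2258,φ=4.2077) and Σ D·Y over m':
  (-0.0437-0.0614i)·(+0.2078-0.0118i)  (-0.2044+0.0698i)·(+0.2084+0.3314i)  (+0.0156+0.3989i)·(-0.1060+0.1919i)  (+0.5221+0.1338i)·(+0.2602+0.0000i)  (+0.2809-0.4679i)·(+0.1060+0.1919i)  (-0.2722-0.2980i)·(+0.2084-0.3314i)  (-0.1734+0.0838i)·(-0.2078-0.0118i)
Y_3^-3(R⁻¹ n̂) = -0.016787-0.052888i

Re=-0.0168 Im=-0.0529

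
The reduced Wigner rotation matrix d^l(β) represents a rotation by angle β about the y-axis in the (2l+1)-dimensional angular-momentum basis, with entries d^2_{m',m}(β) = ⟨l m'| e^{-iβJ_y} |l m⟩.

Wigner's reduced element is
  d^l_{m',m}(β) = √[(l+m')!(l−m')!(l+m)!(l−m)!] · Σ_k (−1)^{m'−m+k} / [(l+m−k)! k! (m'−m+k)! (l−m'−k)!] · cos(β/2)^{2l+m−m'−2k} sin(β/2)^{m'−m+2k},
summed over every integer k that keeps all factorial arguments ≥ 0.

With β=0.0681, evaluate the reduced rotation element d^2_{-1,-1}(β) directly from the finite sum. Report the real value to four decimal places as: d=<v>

d^2_{-1,-1}(β=0.0681) via Wigner's sum:
c=cos(0.0681/2)=0.999420, s=sin(0.0681/2)=0.034043; N=√[1·6·1·6]=6.000000
Admissible k: 0..1 (factorial args all ≥0)
  k=0: (−1)^0·6.0000/(6)·0.9994^4·0.0340^0 = +0.997683
  k=1: (−1)^1·6.0000/(2)·0.9994^2·0.0340^2 = -0.003473
d^2_{-1,-1}(0.0681) = +0.997683 -0.003473 = +0.994211

d=0.9942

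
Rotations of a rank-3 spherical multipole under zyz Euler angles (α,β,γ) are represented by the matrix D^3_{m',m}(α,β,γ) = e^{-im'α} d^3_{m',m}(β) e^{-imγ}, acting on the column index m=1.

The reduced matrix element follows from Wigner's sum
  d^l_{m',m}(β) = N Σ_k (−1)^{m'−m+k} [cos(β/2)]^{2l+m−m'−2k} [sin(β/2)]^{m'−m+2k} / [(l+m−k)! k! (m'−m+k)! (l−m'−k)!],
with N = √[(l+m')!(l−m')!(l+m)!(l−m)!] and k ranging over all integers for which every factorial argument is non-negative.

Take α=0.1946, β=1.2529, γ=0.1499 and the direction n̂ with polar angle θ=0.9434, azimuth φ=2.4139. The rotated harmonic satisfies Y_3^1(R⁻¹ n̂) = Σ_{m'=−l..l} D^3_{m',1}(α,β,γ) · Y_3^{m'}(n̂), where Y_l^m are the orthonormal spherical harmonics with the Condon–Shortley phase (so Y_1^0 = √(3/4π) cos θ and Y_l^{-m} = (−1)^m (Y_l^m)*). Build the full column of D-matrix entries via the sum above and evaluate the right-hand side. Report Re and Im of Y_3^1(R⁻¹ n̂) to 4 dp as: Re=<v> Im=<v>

Re=-0.1186 Im=0.1455

Need the full column D^3_{m',1} for m'=−3..3 at α=0.1946, β=1.2529, γ=0.1499.
cos(β/2)=0.810114, sin(β/2)=0.586273
d^3_{-3,1}: single k=4 term ⇒ +0.300287;  D = +0.272460+0.126244i
d^3_{-2,1}: k∈[3..4] ⇒ +0.677590 -0.177437 = +0.500153;  D = +0.485901+0.118548i
d^3_{-1,1}: k∈[2..4] ⇒ +0.888249 -0.620269 +0.040607 = +0.308586;  D = +0.308278+0.013789i
d^3_{0,1}: k∈[1..3] ⇒ +0.708632 -1.113394 +0.194372 = -0.210390;  D = -0.208030+0.031419i
d^3_{1,1}: k∈[0..2] ⇒ +0.282668 -1.184332 +0.465202 = -0.436462;  D = -0.410817+0.147405i
d^3_{2,1}: k∈[0..1] ⇒ -0.646889 +0.677590 = +0.030701;  D = +0.026346-0.015761i
d^3_{3,1}: single k=0 term ⇒ +0.573362;  D = +0.425837-0.383936i
Y_3^{m'}(θ=0.9434,φ=2.4139) and Σ D·Y over m':
  (+0.2725+0.1262i)·(+0.1272-0.1812i)  (+0.4859+0.1185i)·(+0.0453+0.3906i)  (+0.3083+0.0138i)·(-0.1413-0.1258i)  (-0.2080+0.0314i)·(-0.2797+0.0000i)  (-0.4108+0.1474i)·(+0.1413-0.1258i)  (+0.0263-0.0158i)·(+0.0453-0.3906i)  (+0.4258-0.3839i)·(-0.1272-0.1812i)
Y_3^1(R⁻¹ n̂) = -0.118565+0.145545i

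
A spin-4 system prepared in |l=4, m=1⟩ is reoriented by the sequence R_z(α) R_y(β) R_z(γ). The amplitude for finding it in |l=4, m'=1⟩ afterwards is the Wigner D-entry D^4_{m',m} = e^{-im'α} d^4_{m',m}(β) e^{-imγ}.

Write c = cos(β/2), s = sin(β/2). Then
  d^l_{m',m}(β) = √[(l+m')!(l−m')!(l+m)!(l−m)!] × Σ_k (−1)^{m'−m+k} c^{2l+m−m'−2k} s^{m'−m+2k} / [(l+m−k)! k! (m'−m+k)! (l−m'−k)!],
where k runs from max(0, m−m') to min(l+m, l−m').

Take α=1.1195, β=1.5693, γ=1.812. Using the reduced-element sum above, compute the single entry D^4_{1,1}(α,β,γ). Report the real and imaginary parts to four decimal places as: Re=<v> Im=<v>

Re=-0.3662 Im=-0.0781

Split into d^4_{1,1}(β=1.5693) × two z-phases.
Half-angle: c=0.707636, s=0.706578. N=√(120·6·120·6)=720.000000
Admissible k: 0..3 (factorial args all ≥0)
  k=0: (−1)^0·720.0000/(720)·0.7076^8·0.7066^0 = +0.062875
  k=1: (−1)^1·720.0000/(48)·0.7076^6·0.7066^2 = -0.940306
  k=2: (−1)^2·720.0000/(24)·0.7076^4·0.7066^4 = +1.874992
  k=3: (−1)^3·720.0000/(72)·0.7076^2·0.7066^6 = -0.623130
d^4_{1,1}(1.5693) = +0.062875 -0.940306 +1.874992 -0.623130 = +0.374431
D = (+0.436132-0.899882i)·(+0.374431)·(-0.238872-0.971051i) = -0.366198-0.078088i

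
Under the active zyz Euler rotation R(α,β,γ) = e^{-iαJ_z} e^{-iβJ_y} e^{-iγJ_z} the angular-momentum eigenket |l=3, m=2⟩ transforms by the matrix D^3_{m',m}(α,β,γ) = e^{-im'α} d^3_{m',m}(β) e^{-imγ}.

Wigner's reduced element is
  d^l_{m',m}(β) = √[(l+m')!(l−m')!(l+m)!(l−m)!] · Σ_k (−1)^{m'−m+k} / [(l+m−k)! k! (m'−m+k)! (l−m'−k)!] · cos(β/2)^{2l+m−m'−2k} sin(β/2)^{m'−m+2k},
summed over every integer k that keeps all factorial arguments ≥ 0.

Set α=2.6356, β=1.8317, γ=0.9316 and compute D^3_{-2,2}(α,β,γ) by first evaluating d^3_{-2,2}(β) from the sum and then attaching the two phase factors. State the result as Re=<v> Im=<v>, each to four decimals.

First d^3_{-2,2}(β=1.8317), then the phase factors e^{-i(-2)α} and e^{-i(2)γ}:
With c≡cos(β/2)=0.609117 and s≡sin(β/2)=0.793081, N=[1·120·120·1]^{1/2}=120.000000
k∈{4,5} keeps every argument non-negative
  k=4: (−1)^0·120.0000/(24)·0.6091^2·0.7931^4 = +0.733906
  k=5: (−1)^1·120.0000/(120)·0.6091^0·0.7931^6 = -0.248831
d^3_{-2,2}(1.8317) = +0.733906 -0.248831 = +0.485075
D = (+0.530178-0.847886i)·(+0.485075)·(-0.288255-0.957554i) = -0.467963-0.127704i

Re=-0.4680 Im=-0.1277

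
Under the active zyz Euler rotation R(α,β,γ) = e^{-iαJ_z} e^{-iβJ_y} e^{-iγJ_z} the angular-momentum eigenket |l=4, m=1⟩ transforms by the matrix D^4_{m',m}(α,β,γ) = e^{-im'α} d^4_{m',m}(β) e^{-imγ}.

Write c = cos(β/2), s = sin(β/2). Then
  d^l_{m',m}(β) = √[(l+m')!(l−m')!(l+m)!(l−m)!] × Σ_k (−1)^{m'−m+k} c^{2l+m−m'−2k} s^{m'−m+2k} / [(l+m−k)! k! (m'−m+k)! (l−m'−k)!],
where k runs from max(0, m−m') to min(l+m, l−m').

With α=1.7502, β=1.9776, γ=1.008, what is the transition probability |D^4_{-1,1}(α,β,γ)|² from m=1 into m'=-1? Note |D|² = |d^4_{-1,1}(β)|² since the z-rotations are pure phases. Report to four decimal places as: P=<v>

D^4_{-1,1}(1.7502,1.9776,1.008) = e^{-i·-1·1.7502}·d^4_{-1,1}(1.9776)·e^{-i·1·1.008}. Compute d first:
Half-angle: c=0.549693, s=0.835367. N=√(6·120·120·6)=720.000000
Admissible k: 2..5 (factorial args all ≥0)
  k=2: (−1)^0·720.0000/(72)·0.5497^6·0.8354^2 = +0.192519
  k=3: (−1)^1·720.0000/(24)·0.5497^4·0.8354^4 = -1.333860
  k=4: (−1)^2·720.0000/(48)·0.5497^2·0.8354^6 = +1.540263
  k=5: (−1)^3·720.0000/(720)·0.5497^0·0.8354^8 = -0.237147
d^4_{-1,1}(1.9776) = +0.192519 -1.333860 +1.540263 -0.237147 = +0.161775
|D^4_{-1,1}|² = |d^4_{-1,1}(β)|² = (+0.161775)² = 0.026171 (the z-rotation phases have unit modulus)

P=0.0262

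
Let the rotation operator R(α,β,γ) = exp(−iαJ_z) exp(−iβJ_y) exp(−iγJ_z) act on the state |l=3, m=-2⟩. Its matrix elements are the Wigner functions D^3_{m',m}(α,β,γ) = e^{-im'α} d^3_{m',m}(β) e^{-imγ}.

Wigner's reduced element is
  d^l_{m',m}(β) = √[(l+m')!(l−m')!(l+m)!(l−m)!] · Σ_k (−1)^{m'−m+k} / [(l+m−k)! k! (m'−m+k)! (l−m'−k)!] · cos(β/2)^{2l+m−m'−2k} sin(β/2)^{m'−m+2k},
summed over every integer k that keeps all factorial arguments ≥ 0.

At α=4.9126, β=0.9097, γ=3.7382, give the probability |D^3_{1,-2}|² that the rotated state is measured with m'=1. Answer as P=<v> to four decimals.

First d^3_{1,-2}(β=0.9097), then the phase factors e^{-i(1)α} and e^{-i(-2)γ}:
Half-angle: c=0.898327, s=0.439328. N=√(24·2·1·120)=75.894664
k∈{0,1} keeps every argument non-negative
  k=0: (−1)^3·75.8947/(12)·0.8983^3·0.4393^3 = -0.388775
  k=1: (−1)^4·75.8947/(24)·0.8983^1·0.4393^5 = +0.046492
d^3_{1,-2}(0.9097) = -0.388775 +0.046492 = -0.342283
|D^3_{1,-2}|² = |d^3_{1,-2}(β)|² = (-0.342283)² = 0.117158 (the z-rotation phases have unit modulus)

P=0.1172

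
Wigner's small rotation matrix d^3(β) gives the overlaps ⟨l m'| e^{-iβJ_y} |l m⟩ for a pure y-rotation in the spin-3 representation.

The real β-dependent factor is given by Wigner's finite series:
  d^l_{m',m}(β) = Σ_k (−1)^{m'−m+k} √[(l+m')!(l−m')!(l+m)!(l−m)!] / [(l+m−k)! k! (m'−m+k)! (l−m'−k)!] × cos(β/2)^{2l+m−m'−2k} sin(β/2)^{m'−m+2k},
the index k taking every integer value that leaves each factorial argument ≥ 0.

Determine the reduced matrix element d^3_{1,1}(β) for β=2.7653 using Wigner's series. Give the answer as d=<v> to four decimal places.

d=0.1861

d^3_{1,1}(β=2.7653) via Wigner's sum:
With c≡cos(β/2)=0.187038 and s≡sin(β/2)=0.982353, N=[24·2·24·2]^{1/2}=48.000000
k: max(0,(1)−(1))=0 … min(3+(1),3−(1))=2
  k=0: (−1)^0·48.0000/(48)·0.1870^6·0.9824^0 = +0.000043
  k=1: (−1)^1·48.0000/(6)·0.1870^4·0.9824^2 = -0.009448
  k=2: (−1)^2·48.0000/(8)·0.1870^2·0.9824^4 = +0.195471
d^3_{1,1}(2.7653) = +0.000043 -0.009448 +0.195471 = +0.186065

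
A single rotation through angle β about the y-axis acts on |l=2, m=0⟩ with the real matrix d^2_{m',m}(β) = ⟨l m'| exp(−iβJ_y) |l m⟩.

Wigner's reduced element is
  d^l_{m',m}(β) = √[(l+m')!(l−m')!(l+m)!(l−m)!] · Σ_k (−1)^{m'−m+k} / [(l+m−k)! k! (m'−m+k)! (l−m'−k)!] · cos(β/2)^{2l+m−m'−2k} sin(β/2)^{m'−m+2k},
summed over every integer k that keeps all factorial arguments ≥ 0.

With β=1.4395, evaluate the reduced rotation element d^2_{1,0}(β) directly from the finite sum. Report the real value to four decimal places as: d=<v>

d=-0.1590

d^2_{1,0}(β=1.4395) via Wigner's sum:
With c≡cos(β/2)=0.751971 and s≡sin(β/2)=0.659197, N=[6·1·2·2]^{1/2}=4.898979
The bounds max(0,m−m')=0 and min(l+m,l−m')=1 give 2 terms
  k=0: (−1)^1·4.8990/(2)·0.7520^3·0.6592^1 = -0.686583
  k=1: (−1)^2·4.8990/(2)·0.7520^1·0.6592^3 = +0.527620
d^2_{1,0}(1.4395) = -0.686583 +0.527620 = -0.158963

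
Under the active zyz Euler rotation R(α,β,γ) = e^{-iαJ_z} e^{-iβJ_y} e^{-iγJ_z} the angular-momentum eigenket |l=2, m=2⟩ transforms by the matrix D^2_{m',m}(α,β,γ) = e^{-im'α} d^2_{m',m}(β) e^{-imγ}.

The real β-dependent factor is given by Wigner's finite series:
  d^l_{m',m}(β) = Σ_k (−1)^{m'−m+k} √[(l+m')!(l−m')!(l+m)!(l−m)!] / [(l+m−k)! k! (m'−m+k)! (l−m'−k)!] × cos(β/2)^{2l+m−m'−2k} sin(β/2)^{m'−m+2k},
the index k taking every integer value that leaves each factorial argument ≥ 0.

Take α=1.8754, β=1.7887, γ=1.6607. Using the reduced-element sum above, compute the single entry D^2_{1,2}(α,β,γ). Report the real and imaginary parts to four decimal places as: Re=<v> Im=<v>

First d^2_{1,2}(β=1.7887), then the phase factors e^{-i(1)α} and e^{-i(2)γ}:
With c≡cos(β/2)=0.626026 and s≡sin(β/2)=0.779802, N=[6·1·24·1]^{1/2}=12.000000
k: max(0,(2)−(1))=1 … min(2+(2),2−(1))=1
  k=1: (−1)^0·12.0000/(6)·0.6260^3·0.7798^1 = +0.382641
d^2_{1,2}(1.7887) = +0.382641
Attach z-rotation phases: D = e^{-i(1)(1.8754)}·(+0.382641)·e^{-i(2)(1.6607)} = +0.178191+0.338618i

Re=0.1782 Im=0.3386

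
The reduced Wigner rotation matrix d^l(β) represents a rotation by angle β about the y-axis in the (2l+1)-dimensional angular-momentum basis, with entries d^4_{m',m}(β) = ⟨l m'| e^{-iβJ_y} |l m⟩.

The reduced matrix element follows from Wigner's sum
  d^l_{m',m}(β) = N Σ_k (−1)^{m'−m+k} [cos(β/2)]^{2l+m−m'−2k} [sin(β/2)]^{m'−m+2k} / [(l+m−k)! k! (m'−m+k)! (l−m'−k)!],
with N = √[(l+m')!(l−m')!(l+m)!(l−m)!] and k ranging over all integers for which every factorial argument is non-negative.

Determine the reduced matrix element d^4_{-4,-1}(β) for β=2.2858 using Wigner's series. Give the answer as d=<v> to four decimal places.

d=0.0693

d^4_{-4,-1}(β=2.2858) via Wigner's sum:
With c≡cos(β/2)=0.414958 and s≡sin(β/2)=0.909841, N=[1·40320·6·120]^{1/2}=5387.986637
k: max(0,(-1)−(-4))=3 … min(4+(-1),4−(-4))=3
  k=3: (−1)^0·5387.9866/(720)·0.4150^5·0.9098^3 = +0.069344
d^4_{-4,-1}(2.2858) = +0.069344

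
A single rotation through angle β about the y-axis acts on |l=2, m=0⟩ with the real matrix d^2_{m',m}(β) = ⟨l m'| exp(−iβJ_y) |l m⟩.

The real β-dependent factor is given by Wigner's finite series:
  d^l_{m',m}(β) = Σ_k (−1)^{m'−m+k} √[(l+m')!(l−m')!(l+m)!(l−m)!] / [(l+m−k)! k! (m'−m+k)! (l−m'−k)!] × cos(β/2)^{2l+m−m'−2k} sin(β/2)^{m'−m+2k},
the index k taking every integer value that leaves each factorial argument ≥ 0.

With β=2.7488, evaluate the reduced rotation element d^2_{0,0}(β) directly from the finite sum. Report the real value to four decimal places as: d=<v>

d^2_{0,0}(β=2.7488) via Wigner's sum:
c=cos(2.7488/2)=0.195136, s=sin(2.7488/2)=0.980776; N=√[2·2·2·2]=4.000000
The bounds max(0,m−m')=0 and min(l+m,l−m')=2 give 3 terms
  k=0: (−1)^0·4.0000/(4)·0.1951^4·0.9808^0 = +0.001450
  k=1: (−1)^1·4.0000/(1)·0.1951^2·0.9808^2 = -0.146513
  k=2: (−1)^2·4.0000/(4)·0.1951^0·0.9808^4 = +0.925294
d^2_{0,0}(2.7488) = +0.001450 -0.146513 +0.925294 = +0.780231

d=0.7802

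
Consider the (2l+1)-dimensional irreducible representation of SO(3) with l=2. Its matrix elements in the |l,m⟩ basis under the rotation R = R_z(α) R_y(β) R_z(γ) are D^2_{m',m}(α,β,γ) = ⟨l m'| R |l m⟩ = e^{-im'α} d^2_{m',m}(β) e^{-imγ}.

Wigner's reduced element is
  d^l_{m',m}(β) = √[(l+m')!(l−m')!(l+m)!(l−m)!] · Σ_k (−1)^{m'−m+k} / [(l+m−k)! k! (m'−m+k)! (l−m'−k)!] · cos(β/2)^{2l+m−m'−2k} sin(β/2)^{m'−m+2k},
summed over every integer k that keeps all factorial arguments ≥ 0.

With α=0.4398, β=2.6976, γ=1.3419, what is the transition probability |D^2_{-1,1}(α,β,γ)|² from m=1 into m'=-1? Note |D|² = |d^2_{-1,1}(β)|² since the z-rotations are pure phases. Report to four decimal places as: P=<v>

P=0.5883

D^2_{-1,1}(0.4398,2.6976,1.3419) = e^{-i·-1·0.4398}·d^2_{-1,1}(2.6976)·e^{-i·1·1.3419}. Compute d first:
c=cos(2.6976/2)=0.220177, s=sin(2.6976/2)=0.975460; N=√[1·6·6·1]=6.000000
Admissible k: 2..3 (factorial args all ≥0)
  k=2: (−1)^0·6.0000/(2)·0.2202^2·0.9755^2 = +0.138384
  k=3: (−1)^1·6.0000/(6)·0.2202^0·0.9755^4 = -0.905394
d^2_{-1,1}(2.6976) = +0.138384 -0.905394 = -0.767010
|D^2_{-1,1}|² = |d^2_{-1,1}(β)|² = (-0.767010)² = 0.588304 (the z-rotation phases have unit modulus)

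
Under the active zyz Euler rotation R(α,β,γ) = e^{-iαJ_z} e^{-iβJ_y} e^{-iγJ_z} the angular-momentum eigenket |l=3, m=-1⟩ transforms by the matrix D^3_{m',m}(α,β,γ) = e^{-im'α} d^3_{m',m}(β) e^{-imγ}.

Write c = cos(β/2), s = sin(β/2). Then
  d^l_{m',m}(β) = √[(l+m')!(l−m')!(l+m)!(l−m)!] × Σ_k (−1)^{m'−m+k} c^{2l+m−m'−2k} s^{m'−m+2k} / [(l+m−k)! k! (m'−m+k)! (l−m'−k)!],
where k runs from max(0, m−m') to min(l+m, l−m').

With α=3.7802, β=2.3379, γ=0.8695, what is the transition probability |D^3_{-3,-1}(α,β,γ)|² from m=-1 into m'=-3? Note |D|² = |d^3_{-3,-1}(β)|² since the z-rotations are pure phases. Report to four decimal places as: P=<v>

P=0.0059

Split into d^3_{-3,-1}(β=2.3379) × two z-phases.
With c≡cos(β/2)=0.391118 and s≡sin(β/2)=0.920340, N=[1·720·2·24]^{1/2}=185.903201
k∈{2} keeps every argument non-negative
  k=2: (−1)^0·185.9032/(48)·0.3911^4·0.9203^2 = +0.076767
d^3_{-3,-1}(2.3379) = +0.076767
|D^3_{-3,-1}|² = |d^3_{-3,-1}(β)|² = (+0.076767)² = 0.005893 (the z-rotation phases have unit modulus)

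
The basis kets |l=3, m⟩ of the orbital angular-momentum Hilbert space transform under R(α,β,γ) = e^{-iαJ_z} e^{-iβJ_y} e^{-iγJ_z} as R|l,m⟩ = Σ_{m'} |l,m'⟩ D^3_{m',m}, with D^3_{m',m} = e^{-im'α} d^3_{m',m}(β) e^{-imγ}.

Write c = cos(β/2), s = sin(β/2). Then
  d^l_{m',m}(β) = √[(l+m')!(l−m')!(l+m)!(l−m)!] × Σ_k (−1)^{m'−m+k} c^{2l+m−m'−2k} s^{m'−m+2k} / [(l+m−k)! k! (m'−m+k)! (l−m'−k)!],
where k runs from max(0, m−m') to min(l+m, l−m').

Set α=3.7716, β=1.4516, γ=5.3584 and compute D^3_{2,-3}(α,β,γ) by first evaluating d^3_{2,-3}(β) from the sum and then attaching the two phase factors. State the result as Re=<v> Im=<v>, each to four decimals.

Re=0.1480 Im=-0.1838

Split into d^3_{2,-3}(β=1.4516) × two z-phases.
Half-angle: c=0.747969, s=0.663734. N=√(120·1·1·720)=293.938769
k∈{0} keeps every argument non-negative
  k=0: (−1)^5·293.9388/(120)·0.7480^1·0.6637^5 = -0.236009
d^3_{2,-3}(1.4516) = -0.236009
D = (+0.305803-0.952095i)·(-0.236009)·(-0.933323-0.359038i) = +0.148037-0.183808i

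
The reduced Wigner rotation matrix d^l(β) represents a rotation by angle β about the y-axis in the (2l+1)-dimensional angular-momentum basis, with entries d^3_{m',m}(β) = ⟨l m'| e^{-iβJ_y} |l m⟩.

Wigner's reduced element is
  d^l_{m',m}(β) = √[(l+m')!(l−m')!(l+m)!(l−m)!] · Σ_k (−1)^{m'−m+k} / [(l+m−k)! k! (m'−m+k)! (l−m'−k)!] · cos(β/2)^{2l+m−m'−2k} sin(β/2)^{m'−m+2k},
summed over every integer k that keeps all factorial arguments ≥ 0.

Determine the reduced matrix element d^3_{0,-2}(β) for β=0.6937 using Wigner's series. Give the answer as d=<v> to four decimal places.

d^3_{0,-2}(β=0.6937) via Wigner's sum:
c=cos(0.6937/2)=0.940448, s=sin(0.6937/2)=0.339937; N=√[6·6·1·120]=65.726707
k∈{0,1} keeps every argument non-negative
  k=0: (−1)^2·65.7267/(12)·0.9404^4·0.3399^2 = +0.495105
  k=1: (−1)^3·65.7267/(12)·0.9404^2·0.3399^4 = -0.064688
d^3_{0,-2}(0.6937) = +0.495105 -0.064688 = +0.430417

d=0.4304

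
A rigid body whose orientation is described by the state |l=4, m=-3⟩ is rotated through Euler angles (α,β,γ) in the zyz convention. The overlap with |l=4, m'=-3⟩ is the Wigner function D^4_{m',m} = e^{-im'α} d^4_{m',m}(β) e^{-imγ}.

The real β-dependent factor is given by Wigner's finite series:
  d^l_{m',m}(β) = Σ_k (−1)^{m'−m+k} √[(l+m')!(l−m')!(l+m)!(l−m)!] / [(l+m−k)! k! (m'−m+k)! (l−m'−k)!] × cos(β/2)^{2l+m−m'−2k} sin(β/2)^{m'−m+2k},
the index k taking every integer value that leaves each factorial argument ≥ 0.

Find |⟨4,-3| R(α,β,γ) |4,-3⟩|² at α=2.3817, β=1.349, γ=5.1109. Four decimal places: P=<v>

P=0.2315

Split into d^4_{-3,-3}(β=1.349) × two z-phases.
Half-angle: c=0.781019, s=0.624507. N=√(1·5040·1·5040)=5040.000000
k: max(0,(-3)−(-3))=0 … min(4+(-3),4−(-3))=1
  k=0: (−1)^0·5040.0000/(5040)·0.7810^8·0.6245^0 = +0.138450
  k=1: (−1)^1·5040.0000/(720)·0.7810^6·0.6245^2 = -0.619645
d^4_{-3,-3}(1.349) = +0.138450 -0.619645 = -0.481195
|D^4_{-3,-3}|² = |d^4_{-3,-3}(β)|² = (-0.481195)² = 0.231548 (the z-rotation phases have unit modulus)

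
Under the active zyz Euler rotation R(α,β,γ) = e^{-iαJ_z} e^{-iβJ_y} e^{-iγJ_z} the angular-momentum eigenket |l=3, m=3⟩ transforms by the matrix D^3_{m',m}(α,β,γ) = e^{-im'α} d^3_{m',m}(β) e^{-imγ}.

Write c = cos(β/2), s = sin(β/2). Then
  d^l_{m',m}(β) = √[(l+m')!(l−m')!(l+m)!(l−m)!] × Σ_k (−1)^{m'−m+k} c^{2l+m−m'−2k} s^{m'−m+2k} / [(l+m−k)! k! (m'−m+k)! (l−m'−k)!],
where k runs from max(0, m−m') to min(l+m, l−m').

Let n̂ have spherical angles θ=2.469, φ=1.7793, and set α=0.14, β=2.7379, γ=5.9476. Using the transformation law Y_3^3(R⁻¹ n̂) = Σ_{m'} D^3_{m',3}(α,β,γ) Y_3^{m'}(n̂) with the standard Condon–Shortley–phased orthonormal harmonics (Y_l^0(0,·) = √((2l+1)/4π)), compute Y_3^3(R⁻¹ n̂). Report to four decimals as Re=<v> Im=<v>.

Need the full column D^3_{m',3} for m'=−3..3 at α=0.14, β=2.7379, γ=5.9476.
cos(β/2)=0.200479, sin(β/2)=0.979698
d^3_{-3,3}: single k=6 term ⇒ +0.884206;  D = +0.126921+0.875050i
d^3_{-2,3}: single k=5 term ⇒ +0.443205;  D = +0.124202+0.425446i
d^3_{-1,3}: single k=4 term ⇒ +0.143400;  D = +0.059002+0.130700i
d^3_{0,3}: single k=3 term ⇒ +0.033884;  D = +0.018115+0.028635i
d^3_{1,3}: single k=2 term ⇒ +0.006005;  D = +0.003887+0.004577i
d^3_{2,3}: single k=1 term ⇒ +0.000777;  D = +0.000581+0.000516i
d^3_{3,3}: single k=0 term ⇒ +0.000065;  D = +0.000054+0.000036i
Y_3^{m'}(θ=2.469,φ=1.7793) and Σ D·Y over m':
  (+0.1269+0.8750i)·(+0.0591+0.0818i)  (+0.1242+0.4254i)·(+0.2837-0.1257i)  (+0.0590+0.1307i)·(-0.0858-0.4056i)  (+0.0181+0.0286i)·(-0.0173+0.0000i)  (+0.0039+0.0046i)·(+0.0858-0.4056i)  (+0.0006+0.0005i)·(+0.2837+0.1257i)  (+0.0001+0.0000i)·(-0.0591+0.0818i)
Y_3^3(R⁻¹ n̂) = +0.074555+0.130555i

Re=0.0746 Im=0.1306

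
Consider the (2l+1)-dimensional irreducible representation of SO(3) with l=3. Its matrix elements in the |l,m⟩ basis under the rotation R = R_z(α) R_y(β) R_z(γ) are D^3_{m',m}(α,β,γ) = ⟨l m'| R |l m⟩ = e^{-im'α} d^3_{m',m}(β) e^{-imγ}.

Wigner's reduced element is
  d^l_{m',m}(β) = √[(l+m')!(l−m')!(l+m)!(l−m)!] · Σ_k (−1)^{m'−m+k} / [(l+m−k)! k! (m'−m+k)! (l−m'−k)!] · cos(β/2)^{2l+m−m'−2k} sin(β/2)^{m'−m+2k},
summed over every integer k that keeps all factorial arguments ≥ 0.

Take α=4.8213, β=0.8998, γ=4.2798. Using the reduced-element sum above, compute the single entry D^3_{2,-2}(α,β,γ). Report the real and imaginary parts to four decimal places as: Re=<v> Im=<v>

Split into d^3_{2,-2}(β=0.8998) × two z-phases.
With c≡cos(β/2)=0.900491 and s≡sin(β/2)=0.434875, N=[120·1·1·120]^{1/2}=120.000000
k: max(0,(-2)−(2))=0 … min(3+(-2),3−(2))=1
  k=0: (−1)^4·120.0000/(24)·0.9005^2·0.4349^4 = +0.145007
  k=1: (−1)^5·120.0000/(120)·0.9005^0·0.4349^6 = -0.006764
d^3_{2,-2}(0.8998) = +0.145007 -0.006764 = +0.138243
Phases: e^{-i·(2)·4.8213}=-0.976370+0.216104i, e^{-i·(-2)·4.2798}=-0.648505+0.761211i ⇒ D=+0.064792-0.122119i

Re=0.0648 Im=-0.1221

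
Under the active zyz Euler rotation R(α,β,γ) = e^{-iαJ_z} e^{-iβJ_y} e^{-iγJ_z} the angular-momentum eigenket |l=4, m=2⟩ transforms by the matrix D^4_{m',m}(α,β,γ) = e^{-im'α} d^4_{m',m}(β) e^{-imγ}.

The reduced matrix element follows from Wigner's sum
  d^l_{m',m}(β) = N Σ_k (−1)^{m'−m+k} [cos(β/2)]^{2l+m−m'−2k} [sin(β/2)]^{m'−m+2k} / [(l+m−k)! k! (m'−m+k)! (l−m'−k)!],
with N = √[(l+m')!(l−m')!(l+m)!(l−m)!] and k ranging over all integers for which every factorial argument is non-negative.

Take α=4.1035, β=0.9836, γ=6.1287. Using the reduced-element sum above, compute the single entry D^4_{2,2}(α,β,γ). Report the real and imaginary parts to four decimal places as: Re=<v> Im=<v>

Re=0.0194 Im=0.4400

Split into d^4_{2,2}(β=0.9836) × two z-phases.
Half-angle: c=0.881484, s=0.472213. N=√(720·2·720·2)=1440.000000
Admissible k: 0..2 (factorial args all ≥0)
  k=0: (−1)^0·1440.0000/(1440)·0.8815^8·0.4722^0 = +0.364516
  k=1: (−1)^1·1440.0000/(120)·0.8815^6·0.4722^2 = -1.255293
  k=2: (−1)^2·1440.0000/(96)·0.8815^4·0.4722^4 = +0.450301
d^4_{2,2}(0.9836) = +0.364516 -1.255293 +0.450301 = -0.440477
Attach z-rotation phases: D = e^{-i(2)(4.1035)}·(-0.440477)·e^{-i(2)(6.1287)} = +0.019396+0.440049i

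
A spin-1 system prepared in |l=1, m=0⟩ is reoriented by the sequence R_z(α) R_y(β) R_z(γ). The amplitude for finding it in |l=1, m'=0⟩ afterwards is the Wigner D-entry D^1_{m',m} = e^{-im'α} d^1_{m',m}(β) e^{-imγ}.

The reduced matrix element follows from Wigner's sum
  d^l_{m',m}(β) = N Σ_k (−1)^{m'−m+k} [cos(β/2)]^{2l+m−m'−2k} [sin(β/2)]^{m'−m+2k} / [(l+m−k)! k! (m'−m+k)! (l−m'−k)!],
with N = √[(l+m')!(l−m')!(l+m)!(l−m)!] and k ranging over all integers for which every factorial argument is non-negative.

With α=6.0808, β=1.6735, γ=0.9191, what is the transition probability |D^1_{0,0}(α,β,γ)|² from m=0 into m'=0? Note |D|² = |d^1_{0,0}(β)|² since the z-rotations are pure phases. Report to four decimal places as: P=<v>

P=0.0105

First d^1_{0,0}(β=1.6735), then the phase factors e^{-i(0)α} and e^{-i(0)γ}:
Half-angle: c=0.669879, s=0.742470. N=√(1·1·1·1)=1.000000
The bounds max(0,m−m')=0 and min(l+m,l−m')=1 give 2 terms
  k=0: (−1)^0·1.0000/(1)·0.6699^2·0.7425^0 = +0.448738
  k=1: (−1)^1·1.0000/(1)·0.6699^0·0.7425^2 = -0.551262
d^1_{0,0}(1.6735) = +0.448738 -0.551262 = -0.102523
|D^1_{0,0}|² = |d^1_{0,0}(β)|² = (-0.102523)² = 0.010511 (the z-rotation phases have unit modulus)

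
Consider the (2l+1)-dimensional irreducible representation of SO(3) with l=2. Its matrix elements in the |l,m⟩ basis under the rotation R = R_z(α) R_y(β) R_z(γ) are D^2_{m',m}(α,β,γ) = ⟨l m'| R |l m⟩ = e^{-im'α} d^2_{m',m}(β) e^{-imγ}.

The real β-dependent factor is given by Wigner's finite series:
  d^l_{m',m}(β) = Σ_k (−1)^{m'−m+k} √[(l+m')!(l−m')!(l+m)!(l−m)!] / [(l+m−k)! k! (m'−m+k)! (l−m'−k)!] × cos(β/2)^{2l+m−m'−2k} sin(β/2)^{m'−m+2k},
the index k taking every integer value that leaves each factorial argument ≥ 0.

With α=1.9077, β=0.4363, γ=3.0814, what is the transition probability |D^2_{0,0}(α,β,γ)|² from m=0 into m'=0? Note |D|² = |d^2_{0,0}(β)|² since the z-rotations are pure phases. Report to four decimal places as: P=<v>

D^2_{0,0}(1.9077,0.4363,3.0814) = e^{-i·0·1.9077}·d^2_{0,0}(0.4363)·e^{-i·0·3.0814}. Compute d first:
Half-angle: c=0.976300, s=0.216424. N=√(2·2·2·2)=4.000000
k∈{0,1,2} keeps every argument non-negative
  k=0: (−1)^0·4.0000/(4)·0.9763^4·0.2164^0 = +0.908515
  k=1: (−1)^1·4.0000/(1)·0.9763^2·0.2164^2 = -0.178581
  k=2: (−1)^2·4.0000/(4)·0.9763^0·0.2164^4 = +0.002194
d^2_{0,0}(0.4363) = +0.908515 -0.178581 +0.002194 = +0.732128
|D^2_{0,0}|² = |d^2_{0,0}(β)|² = (+0.732128)² = 0.536011 (the z-rotation phases have unit modulus)

P=0.5360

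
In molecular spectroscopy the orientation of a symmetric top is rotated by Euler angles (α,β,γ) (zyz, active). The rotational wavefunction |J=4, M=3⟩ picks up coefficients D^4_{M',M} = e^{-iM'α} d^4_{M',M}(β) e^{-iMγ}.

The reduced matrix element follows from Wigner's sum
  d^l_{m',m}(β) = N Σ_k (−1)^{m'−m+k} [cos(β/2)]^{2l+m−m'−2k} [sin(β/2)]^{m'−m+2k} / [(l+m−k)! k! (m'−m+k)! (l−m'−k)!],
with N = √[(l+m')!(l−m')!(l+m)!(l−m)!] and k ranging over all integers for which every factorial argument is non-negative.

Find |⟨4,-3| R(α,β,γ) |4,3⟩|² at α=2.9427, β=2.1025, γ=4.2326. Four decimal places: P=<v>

P=0.1729

Split into d^4_{-3,3}(β=2.1025) × two z-phases.
c=cos(2.1025/2)=0.496486, s=sin(2.1025/2)=0.868045; N=√[1·5040·5040·1]=5040.000000
k: max(0,(3)−(-3))=6 … min(4+(3),4−(-3))=7
  k=6: (−1)^0·5040.0000/(720)·0.4965^2·0.8680^6 = +0.738184
  k=7: (−1)^1·5040.0000/(5040)·0.4965^0·0.8680^8 = -0.322356
d^4_{-3,3}(2.1025) = +0.738184 -0.322356 = +0.415828
|D^4_{-3,3}|² = |d^4_{-3,3}(β)|² = (+0.415828)² = 0.172913 (the z-rotation phases have unit modulus)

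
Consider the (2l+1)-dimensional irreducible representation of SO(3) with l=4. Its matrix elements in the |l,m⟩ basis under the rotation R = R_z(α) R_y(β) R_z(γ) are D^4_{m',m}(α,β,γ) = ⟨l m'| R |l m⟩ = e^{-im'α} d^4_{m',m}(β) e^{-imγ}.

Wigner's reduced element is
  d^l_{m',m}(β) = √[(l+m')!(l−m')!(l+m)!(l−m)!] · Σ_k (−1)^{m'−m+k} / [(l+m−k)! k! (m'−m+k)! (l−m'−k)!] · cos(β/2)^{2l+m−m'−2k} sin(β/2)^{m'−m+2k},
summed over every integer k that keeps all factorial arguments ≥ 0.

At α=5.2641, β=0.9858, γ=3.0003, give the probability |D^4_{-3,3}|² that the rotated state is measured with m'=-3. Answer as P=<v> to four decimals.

Split into d^4_{-3,3}(β=0.9858) × two z-phases.
Half-angle: c=0.880964, s=0.473183. N=√(1·5040·5040·1)=5040.000000
The bounds max(0,m−m')=6 and min(l+m,l−m')=7 give 2 terms
  k=6: (−1)^0·5040.0000/(720)·0.8810^2·0.4732^6 = +0.060980
  k=7: (−1)^1·5040.0000/(5040)·0.8810^0·0.4732^8 = -0.002513
d^4_{-3,3}(0.9858) = +0.060980 -0.002513 = +0.058467
|D^4_{-3,3}|² = |d^4_{-3,3}(β)|² = (+0.058467)² = 0.003418 (the z-rotation phases have unit modulus)

P=0.0034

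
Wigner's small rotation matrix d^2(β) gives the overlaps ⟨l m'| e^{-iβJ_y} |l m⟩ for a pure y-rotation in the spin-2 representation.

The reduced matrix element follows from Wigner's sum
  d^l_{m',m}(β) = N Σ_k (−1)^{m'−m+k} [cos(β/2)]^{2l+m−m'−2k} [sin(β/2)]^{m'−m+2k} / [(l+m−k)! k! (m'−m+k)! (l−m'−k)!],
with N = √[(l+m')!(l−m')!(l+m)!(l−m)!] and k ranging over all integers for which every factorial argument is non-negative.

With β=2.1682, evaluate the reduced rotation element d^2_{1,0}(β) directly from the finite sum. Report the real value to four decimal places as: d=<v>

d=0.5696

d^2_{1,0}(β=2.1682) via Wigner's sum:
Half-angle: c=0.467708, s=0.883883. N=√(6·1·2·2)=4.898979
k∈{0,1} keeps every argument non-negative
  k=0: (−1)^1·4.8990/(2)·0.4677^3·0.8839^1 = -0.221511
  k=1: (−1)^2·4.8990/(2)·0.4677^1·0.8839^3 = +0.791106
d^2_{1,0}(2.1682) = -0.221511 +0.791106 = +0.569595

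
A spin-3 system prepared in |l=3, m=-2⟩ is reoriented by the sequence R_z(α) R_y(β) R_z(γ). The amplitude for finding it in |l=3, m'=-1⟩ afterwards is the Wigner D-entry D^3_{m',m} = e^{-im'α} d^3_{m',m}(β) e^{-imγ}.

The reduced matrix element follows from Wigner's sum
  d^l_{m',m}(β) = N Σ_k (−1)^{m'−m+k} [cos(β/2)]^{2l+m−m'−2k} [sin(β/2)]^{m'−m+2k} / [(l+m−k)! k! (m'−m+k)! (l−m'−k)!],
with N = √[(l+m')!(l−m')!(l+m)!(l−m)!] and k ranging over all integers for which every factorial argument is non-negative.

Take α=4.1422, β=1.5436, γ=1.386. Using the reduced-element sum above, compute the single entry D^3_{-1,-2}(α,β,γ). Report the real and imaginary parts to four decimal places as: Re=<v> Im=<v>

First d^3_{-1,-2}(β=1.5436), then the phase factors e^{-i(-1)α} and e^{-i(-2)γ}:
c=cos(1.5436/2)=0.716656, s=sin(1.5436/2)=0.697426; N=√[2·24·1·120]=75.894664
k∈{0,1} keeps every argument non-negative
  k=0: (−1)^1·75.8947/(24)·0.7167^5·0.6974^1 = -0.416921
  k=1: (−1)^2·75.8947/(12)·0.7167^3·0.6974^3 = +0.789693
d^3_{-1,-2}(1.5436) = -0.416921 +0.789693 = +0.372772
Attach z-rotation phases: D = e^{-i(-1)(4.1422)}·(+0.372772)·e^{-i(-2)(1.386)} = +0.300987+0.219922i

Re=0.3010 Im=0.2199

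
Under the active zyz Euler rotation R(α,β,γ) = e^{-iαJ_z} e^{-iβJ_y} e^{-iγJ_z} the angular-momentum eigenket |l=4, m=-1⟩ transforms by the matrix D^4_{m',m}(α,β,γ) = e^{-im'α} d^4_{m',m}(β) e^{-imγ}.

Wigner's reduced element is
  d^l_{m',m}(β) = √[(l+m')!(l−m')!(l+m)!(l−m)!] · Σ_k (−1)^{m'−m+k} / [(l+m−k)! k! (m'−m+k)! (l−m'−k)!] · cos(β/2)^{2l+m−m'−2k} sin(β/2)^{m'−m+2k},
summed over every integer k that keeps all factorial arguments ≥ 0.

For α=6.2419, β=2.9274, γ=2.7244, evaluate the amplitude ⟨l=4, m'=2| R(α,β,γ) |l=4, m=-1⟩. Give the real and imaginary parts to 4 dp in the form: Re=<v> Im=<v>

Split into d^4_{2,-1}(β=2.9274) × two z-phases.
Half-angle: c=0.106892, s=0.994271. N=√(720·2·6·120)=1018.233765
k: max(0,(-1)−(2))=0 … min(4+(-1),4−(2))=2
  k=0: (−1)^3·1018.2338/(72)·0.1069^5·0.9943^3 = -0.000194
  k=1: (−1)^4·1018.2338/(48)·0.1069^3·0.9943^5 = +0.025175
  k=2: (−1)^5·1018.2338/(240)·0.1069^1·0.9943^7 = -0.435625
d^4_{2,-1}(2.9274) = -0.000194 +0.025175 -0.435625 = -0.410644
Phases: e^{-i·(2)·6.2419}=+0.996593+0.082477i, e^{-i·(-1)·2.7244}=-0.914230+0.405195i ⇒ D=+0.387868-0.134861i

Re=0.3879 Im=-0.1349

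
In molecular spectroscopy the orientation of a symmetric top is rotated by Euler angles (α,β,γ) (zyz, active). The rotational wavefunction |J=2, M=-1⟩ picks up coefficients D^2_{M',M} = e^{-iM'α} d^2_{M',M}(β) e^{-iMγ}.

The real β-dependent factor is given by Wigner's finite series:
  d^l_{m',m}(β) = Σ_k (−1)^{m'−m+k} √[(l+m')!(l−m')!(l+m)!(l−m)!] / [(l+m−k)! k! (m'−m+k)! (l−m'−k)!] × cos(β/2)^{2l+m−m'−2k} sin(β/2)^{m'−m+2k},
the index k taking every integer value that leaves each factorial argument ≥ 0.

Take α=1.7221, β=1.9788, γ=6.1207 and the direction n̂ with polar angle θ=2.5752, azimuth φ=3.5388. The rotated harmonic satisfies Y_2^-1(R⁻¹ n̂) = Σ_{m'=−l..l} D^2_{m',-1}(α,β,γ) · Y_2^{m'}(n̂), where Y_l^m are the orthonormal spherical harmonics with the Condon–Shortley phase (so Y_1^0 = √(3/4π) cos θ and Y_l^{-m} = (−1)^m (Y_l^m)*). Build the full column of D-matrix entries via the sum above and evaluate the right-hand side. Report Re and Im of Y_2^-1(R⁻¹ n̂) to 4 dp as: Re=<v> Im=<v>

Re=0.1214 Im=-0.1075

Need the full column D^2_{m',-1} for m'=−2..2 at α=1.7221, β=1.9788, γ=6.1207.
cos(β/2)=0.549191, sin(β/2)=0.835697
d^2_{-2,-1}: single k=1 term ⇒ +0.276853;  D = -0.274140-0.038666i
d^2_{-1,-1}: k∈[0..1] ⇒ +0.090969 -0.631926 = -0.540956;  D = -0.006049-0.540923i
d^2_{0,-1}: k∈[0..1] ⇒ -0.339075 +0.785137 = +0.446062;  D = +0.440187-0.072160i
d^2_{1,-1}: k∈[0..1] ⇒ +0.631926 -0.487747 = +0.144179;  D = -0.044503-0.137139i
d^2_{2,-1}: single k=0 term ⇒ -0.641061;  D = +0.572968-0.287520i
Y_2^{m'}(θ=2.5752,φ=3.5388) and Σ D·Y over m':
  (-0.2741-0.0387i)·(+0.0779-0.0794i)  (-0.0060-0.5409i)·(+0.3226-0.1353i)  (+0.4402-0.0722i)·(+0.3584+0.0000i)  (-0.0445-0.1371i)·(-0.3226-0.1353i)  (+0.5730-0.2875i)·(+0.0779+0.0794i)
Y_2^-1(R⁻¹ n̂) = +0.121424-0.107470i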